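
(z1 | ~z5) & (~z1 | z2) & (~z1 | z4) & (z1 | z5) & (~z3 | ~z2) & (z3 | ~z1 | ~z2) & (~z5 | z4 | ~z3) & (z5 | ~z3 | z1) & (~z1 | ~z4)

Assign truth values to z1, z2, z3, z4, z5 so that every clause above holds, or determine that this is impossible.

Suppose z1 = 1.
From the singleton clause (z2), z2 = 1.
From the singleton clause (z4), z4 = 1.
That conflicts with the unit clause (~z4).
Undo z1 and try z1 = 0.
From the singleton clause (~z5), z5 = 0.
That conflicts with the unit clause (z5).
Either choice for z1 ends in contradiction.

UNSATISFIABLE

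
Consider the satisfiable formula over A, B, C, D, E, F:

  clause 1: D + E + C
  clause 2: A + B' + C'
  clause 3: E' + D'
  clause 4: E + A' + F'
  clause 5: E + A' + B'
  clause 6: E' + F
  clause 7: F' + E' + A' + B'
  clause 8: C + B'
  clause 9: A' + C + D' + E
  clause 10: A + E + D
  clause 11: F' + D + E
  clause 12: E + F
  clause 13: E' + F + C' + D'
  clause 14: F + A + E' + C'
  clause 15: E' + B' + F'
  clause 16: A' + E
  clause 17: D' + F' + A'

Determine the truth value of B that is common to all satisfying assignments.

Suppose B = 1.
Unit clause (C) forces C = 1.
Unit clause (A) forces A = 1.
Unit clause (E) forces E = 1.
Unit clause (D') forces D = 0.
Unit clause (F) forces F = 1.
But (F') is also a unit clause — contradiction.
So every satisfying assignment has B = False.

False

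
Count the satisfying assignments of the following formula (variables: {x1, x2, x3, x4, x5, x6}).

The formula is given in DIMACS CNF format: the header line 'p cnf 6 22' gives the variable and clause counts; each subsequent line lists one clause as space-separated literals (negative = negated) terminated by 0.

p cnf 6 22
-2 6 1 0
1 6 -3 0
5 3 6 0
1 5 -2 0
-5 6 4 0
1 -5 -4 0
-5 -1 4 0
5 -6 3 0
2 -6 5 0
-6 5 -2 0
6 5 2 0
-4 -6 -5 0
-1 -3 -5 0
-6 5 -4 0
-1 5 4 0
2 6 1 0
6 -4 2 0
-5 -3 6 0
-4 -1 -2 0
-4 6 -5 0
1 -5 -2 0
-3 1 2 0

1

There are 2^6 = 64 truth assignments over (x1, x2, x3, x4, x5, x6).
Split on x3. With x3 = True, the clauses containing x3 are satisfied and ¬x3 drops from the rest; 0 of the 2^5 = 32 assignments to the other variables satisfy what remains.
With x3 = False, by the same count on the reduced clause set, 1 assignment works.
Total: 0 + 1 = 1.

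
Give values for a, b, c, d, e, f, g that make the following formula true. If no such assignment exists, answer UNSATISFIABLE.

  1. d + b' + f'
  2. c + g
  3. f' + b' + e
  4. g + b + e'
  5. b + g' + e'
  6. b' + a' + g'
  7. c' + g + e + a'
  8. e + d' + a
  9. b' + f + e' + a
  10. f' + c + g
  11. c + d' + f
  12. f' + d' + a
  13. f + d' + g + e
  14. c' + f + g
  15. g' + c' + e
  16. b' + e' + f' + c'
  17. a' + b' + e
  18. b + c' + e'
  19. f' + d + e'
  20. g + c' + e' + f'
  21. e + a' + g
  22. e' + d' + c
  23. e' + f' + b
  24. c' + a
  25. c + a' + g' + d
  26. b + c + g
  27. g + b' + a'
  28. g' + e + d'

a ↦ 0; b ↦ 0; c ↦ 0; d ↦ 0; e ↦ 0; f ↦ 1; g ↦ 1

Branch on c: set c = 0.
(g) alone gives g = 1.
Branch on b: set b = 0.
(e') alone gives e = 0.
(d') alone gives d = 0.
(a') alone gives a = 0.
All clauses hold; f can take either value.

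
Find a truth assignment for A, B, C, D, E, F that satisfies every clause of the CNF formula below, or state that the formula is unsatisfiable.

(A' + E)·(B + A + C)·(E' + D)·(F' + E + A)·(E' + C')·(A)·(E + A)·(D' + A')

UNSATISFIABLE

The clause (A) is unit, so A = 1.
The clause (E) is unit, so E = 1.
The clause (D) is unit, so D = 1.
But (D') is also a unit clause — contradiction.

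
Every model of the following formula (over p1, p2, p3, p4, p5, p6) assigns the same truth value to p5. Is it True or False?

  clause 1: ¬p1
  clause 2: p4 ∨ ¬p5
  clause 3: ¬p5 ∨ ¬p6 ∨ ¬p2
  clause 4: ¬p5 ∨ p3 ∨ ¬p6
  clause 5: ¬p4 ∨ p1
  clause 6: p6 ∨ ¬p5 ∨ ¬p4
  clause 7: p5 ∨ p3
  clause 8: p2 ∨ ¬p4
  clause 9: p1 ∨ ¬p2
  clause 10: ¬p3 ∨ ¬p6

False

Suppose p5 = True.
Unit clause (¬p1) forces p1 = False.
Unit clause (p4) forces p4 = True.
But (¬p4) is also a unit clause — contradiction.
So every satisfying assignment has p5 = False.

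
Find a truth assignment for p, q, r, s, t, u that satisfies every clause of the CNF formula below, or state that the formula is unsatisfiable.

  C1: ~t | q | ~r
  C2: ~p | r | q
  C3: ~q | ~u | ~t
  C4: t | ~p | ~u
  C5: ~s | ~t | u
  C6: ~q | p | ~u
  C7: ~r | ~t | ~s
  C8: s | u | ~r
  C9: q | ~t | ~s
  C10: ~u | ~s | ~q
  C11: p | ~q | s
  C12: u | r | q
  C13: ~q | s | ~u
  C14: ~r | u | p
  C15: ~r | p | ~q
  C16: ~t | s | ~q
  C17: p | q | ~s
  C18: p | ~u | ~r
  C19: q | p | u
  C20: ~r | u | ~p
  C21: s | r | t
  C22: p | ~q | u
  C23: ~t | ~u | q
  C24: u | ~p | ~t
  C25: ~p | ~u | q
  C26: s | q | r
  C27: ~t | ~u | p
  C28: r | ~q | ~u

Suppose t = 0.
Suppose p = 1.
The clause (~u) is unit, so u = 0.
The clause (~r) is unit, so r = 0.
The clause (q) is unit, so q = 1.
The clause (s) is unit, so s = 1.
This assignment satisfies each clause.

p ↦ 1; q ↦ 1; r ↦ 0; s ↦ 1; t ↦ 0; u ↦ 0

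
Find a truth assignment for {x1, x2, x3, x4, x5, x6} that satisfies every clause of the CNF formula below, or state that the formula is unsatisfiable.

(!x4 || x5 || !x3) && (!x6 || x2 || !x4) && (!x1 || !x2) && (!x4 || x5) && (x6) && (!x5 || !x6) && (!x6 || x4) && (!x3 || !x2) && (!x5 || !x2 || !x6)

UNSATISFIABLE

(x6) alone gives x6 = true.
(!x5) alone gives x5 = false.
(!x4) alone gives x4 = false.
Now (x4) is unsatisfied and unit — conflict.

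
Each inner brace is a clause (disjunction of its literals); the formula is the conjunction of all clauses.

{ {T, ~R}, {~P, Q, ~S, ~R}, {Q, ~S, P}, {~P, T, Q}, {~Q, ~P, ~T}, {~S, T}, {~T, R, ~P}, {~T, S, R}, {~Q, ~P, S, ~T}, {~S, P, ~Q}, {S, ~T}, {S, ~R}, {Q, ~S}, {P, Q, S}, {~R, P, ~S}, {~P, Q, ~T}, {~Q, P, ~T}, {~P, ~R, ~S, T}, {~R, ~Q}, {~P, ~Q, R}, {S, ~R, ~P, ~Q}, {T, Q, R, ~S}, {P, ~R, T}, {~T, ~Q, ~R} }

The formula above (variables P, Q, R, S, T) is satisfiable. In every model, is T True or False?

False

Suppose T = 1.
From the singleton clause (S), S = 1.
From the singleton clause (Q), Q = 1.
From the singleton clause (~P), P = 0.
But (P) is also a unit clause — contradiction.
So every satisfying assignment has T = False.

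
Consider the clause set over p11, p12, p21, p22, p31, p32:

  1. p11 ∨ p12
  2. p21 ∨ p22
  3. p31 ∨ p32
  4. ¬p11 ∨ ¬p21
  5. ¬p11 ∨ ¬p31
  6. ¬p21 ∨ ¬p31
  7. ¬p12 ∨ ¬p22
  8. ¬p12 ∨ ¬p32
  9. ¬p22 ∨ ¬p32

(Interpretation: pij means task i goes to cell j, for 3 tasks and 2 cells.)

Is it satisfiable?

Unsatisfiable

Case p11 = True:
Unit clause (¬p21) forces p21 = False.
Unit clause (p22) forces p22 = True.
Unit clause (¬p31) forces p31 = False.
Unit clause (p32) forces p32 = True.
But (¬p32) is also a unit clause — contradiction.
That branch fails; take p11 = False instead.
Unit clause (p12) forces p12 = True.
Unit clause (¬p22) forces p22 = False.
Unit clause (p21) forces p21 = True.
Unit clause (¬p31) forces p31 = False.
Unit clause (p32) forces p32 = True.
But (¬p32) is also a unit clause — contradiction.
Neither p11 = True nor p11 = False works.
No assignment satisfies every clause.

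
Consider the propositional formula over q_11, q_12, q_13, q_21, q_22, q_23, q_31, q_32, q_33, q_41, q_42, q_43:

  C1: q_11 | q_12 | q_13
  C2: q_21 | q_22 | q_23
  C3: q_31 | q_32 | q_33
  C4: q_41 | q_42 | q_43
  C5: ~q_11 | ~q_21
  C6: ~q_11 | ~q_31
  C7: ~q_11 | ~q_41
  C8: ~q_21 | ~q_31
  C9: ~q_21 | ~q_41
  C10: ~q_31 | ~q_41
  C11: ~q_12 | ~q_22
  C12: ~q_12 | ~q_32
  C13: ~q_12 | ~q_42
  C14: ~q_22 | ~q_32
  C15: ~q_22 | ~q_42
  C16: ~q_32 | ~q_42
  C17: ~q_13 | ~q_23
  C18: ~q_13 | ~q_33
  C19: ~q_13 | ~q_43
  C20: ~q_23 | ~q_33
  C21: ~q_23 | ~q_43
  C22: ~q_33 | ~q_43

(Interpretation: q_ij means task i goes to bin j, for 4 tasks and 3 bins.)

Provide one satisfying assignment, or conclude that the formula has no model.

UNSATISFIABLE

Case q_11 = 0:
Case q_12 = 1:
From the singleton clause (~q_22), q_22 = 0.
From the singleton clause (~q_32), q_32 = 0.
From the singleton clause (~q_42), q_42 = 0.
Case q_21 = 1:
From the singleton clause (~q_31), q_31 = 0.
From the singleton clause (q_33), q_33 = 1.
From the singleton clause (~q_41), q_41 = 0.
From the singleton clause (q_43), q_43 = 1.
That conflicts with the unit clause (~q_43).
Backtrack on q_21: now try q_21 = 0.
From the singleton clause (q_23), q_23 = 1.
From the singleton clause (~q_13), q_13 = 0.
From the singleton clause (~q_33), q_33 = 0.
From the singleton clause (q_31), q_31 = 1.
From the singleton clause (~q_41), q_41 = 0.
From the singleton clause (q_43), q_43 = 1.
That conflicts with the unit clause (~q_43).
Neither q_21 = 1 nor q_21 = 0 works.
Backtrack on q_12: now try q_12 = 0.
From the singleton clause (q_13), q_13 = 1.
From the singleton clause (~q_23), q_23 = 0.
From the singleton clause (~q_33), q_33 = 0.
From the singleton clause (~q_43), q_43 = 0.
Case q_21 = 1:
From the singleton clause (~q_31), q_31 = 0.
From the singleton clause (q_32), q_32 = 1.
From the singleton clause (~q_41), q_41 = 0.
From the singleton clause (q_42), q_42 = 1.
That conflicts with the unit clause (~q_42).
Backtrack on q_21: now try q_21 = 0.
From the singleton clause (q_22), q_22 = 1.
From the singleton clause (~q_32), q_32 = 0.
From the singleton clause (q_31), q_31 = 1.
From the singleton clause (~q_41), q_41 = 0.
From the singleton clause (q_42), q_42 = 1.
That conflicts with the unit clause (~q_42).
Neither q_21 = 1 nor q_21 = 0 works.
Neither q_12 = 1 nor q_12 = 0 works.
Backtrack on q_11: now try q_11 = 1.
From the singleton clause (~q_21), q_21 = 0.
From the singleton clause (~q_31), q_31 = 0.
From the singleton clause (~q_41), q_41 = 0.
Case q_22 = 1:
From the singleton clause (~q_12), q_12 = 0.
From the singleton clause (~q_32), q_32 = 0.
From the singleton clause (q_33), q_33 = 1.
From the singleton clause (~q_42), q_42 = 0.
From the singleton clause (q_43), q_43 = 1.
That conflicts with the unit clause (~q_43).
Backtrack on q_22: now try q_22 = 0.
From the singleton clause (q_23), q_23 = 1.
From the singleton clause (~q_13), q_13 = 0.
From the singleton clause (~q_33), q_33 = 0.
From the singleton clause (q_32), q_32 = 1.
From the singleton clause (~q_12), q_12 = 0.
From the singleton clause (~q_42), q_42 = 0.
From the singleton clause (q_43), q_43 = 1.
That conflicts with the unit clause (~q_43).
Neither q_22 = 1 nor q_22 = 0 works.
Neither q_11 = 1 nor q_11 = 0 works.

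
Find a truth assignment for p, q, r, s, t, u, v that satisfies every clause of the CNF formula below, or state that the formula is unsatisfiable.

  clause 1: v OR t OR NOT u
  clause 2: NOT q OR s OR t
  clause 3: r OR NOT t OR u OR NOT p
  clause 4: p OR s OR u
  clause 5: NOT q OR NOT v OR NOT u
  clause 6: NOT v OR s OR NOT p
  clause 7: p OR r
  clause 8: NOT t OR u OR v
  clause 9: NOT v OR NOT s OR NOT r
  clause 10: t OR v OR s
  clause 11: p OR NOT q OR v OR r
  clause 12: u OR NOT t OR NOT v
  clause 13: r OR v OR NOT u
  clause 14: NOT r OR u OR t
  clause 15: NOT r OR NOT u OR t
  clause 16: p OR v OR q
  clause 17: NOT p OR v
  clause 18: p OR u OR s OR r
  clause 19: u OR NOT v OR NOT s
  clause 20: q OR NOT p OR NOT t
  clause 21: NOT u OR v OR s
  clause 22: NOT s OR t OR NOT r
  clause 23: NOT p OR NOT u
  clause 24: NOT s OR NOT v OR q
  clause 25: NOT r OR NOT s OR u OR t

p=false,  q=false,  r=true,  s=false,  t=true,  u=true,  v=true

Case p = false:
Unit clause (r) forces r = true.
Case s = false:
Unit clause (u) forces u = true.
Unit clause (t) forces t = true.
Unit clause (v) forces v = true.
Unit clause (NOT q) forces q = false.
This assignment satisfies each clause.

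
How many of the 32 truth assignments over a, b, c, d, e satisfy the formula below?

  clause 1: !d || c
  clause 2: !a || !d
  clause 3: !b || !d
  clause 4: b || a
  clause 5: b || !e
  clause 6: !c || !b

6

There are 2^5 = 32 truth assignments over (a, b, c, d, e).
Split on e. With e = true, the clauses containing e are satisfied and !e drops from the rest; 2 of the 2^4 = 16 assignments to the other variables satisfy what remains.
With e = false, by the same count on the reduced clause set, 4 assignments work.
Total: 2 + 4 = 6.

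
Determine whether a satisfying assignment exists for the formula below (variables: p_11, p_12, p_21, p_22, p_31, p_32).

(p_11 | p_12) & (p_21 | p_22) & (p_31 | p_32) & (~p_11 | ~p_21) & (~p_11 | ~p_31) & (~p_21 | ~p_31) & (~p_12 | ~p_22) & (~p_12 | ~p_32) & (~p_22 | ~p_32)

No, unsatisfiable

Suppose p_11 = 1.
From the singleton clause (~p_21), p_21 = 0.
From the singleton clause (p_22), p_22 = 1.
From the singleton clause (~p_31), p_31 = 0.
From the singleton clause (p_32), p_32 = 1.
But (~p_32) is also a unit clause — contradiction.
So p_11 must be the other value — set p_11 = 0.
From the singleton clause (p_12), p_12 = 1.
From the singleton clause (~p_22), p_22 = 0.
From the singleton clause (p_21), p_21 = 1.
From the singleton clause (~p_31), p_31 = 0.
From the singleton clause (p_32), p_32 = 1.
But (~p_32) is also a unit clause — contradiction.
Either choice for p_11 ends in contradiction.
No assignment satisfies every clause.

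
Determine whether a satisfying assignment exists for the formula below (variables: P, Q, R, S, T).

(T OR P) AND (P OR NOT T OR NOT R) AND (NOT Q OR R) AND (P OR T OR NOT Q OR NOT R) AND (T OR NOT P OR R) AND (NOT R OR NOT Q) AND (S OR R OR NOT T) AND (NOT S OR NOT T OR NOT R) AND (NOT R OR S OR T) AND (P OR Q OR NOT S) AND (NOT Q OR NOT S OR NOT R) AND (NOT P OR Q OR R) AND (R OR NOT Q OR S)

Try T = true.
Try P = true.
Try Q = false.
Unit clause (R) forces R = true.
Unit clause (NOT S) forces S = false.
This assignment satisfies each clause.
A satisfying assignment: P: true,  Q: false,  R: true,  S: false,  T: true.

Satisfiable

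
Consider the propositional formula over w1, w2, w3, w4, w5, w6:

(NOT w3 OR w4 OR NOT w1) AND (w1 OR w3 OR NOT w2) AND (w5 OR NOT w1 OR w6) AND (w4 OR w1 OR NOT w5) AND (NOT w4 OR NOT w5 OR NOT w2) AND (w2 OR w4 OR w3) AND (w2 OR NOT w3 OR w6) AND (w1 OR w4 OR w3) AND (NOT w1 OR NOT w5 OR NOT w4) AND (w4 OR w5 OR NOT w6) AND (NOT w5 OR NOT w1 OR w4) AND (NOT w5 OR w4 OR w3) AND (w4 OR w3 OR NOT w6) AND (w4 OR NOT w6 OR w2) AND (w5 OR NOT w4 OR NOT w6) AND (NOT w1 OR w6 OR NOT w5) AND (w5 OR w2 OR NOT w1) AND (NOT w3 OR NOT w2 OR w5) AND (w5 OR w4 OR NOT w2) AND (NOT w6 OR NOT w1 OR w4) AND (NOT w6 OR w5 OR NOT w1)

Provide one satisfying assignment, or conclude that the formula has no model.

w1=false, w2=false, w3=false, w4=true, w5=true, w6=true

Try w3 = false.
Try w1 = false.
(NOT w2) alone gives w2 = false.
(w4) alone gives w4 = true.
Try w5 = true.
Every clause is now satisfied; w6 is unconstrained.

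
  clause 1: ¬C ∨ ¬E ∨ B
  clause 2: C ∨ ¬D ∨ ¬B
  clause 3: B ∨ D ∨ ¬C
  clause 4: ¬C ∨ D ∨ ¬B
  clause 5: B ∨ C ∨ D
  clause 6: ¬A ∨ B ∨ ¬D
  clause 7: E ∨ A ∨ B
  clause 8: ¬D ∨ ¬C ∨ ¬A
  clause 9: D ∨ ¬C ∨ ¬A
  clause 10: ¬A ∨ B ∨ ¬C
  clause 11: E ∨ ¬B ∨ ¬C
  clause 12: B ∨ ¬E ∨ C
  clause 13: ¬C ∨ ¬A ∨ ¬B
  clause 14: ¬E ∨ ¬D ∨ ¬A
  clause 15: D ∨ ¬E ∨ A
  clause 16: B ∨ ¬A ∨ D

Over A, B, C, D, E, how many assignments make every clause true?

There are 2^5 = 32 truth assignments over (A, B, C, D, E).
Split on A. With A = True, the clauses containing A are satisfied and ¬A drops from the rest; 2 of the 2^4 = 16 assignments to the other variables satisfy what remains.
With A = False, by the same count on the reduced clause set, 2 assignments work.
(One model: A=F, B=T, C=F, D=F, E=F.)
Total: 2 + 2 = 4.

4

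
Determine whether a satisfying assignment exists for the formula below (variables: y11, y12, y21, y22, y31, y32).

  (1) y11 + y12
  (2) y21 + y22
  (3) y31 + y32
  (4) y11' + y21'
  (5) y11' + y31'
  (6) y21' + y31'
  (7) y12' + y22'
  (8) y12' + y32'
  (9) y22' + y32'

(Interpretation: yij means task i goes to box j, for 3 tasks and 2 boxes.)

No, unsatisfiable

Case y11 = 1:
Unit clause (y21') forces y21 = 0.
Unit clause (y22) forces y22 = 1.
Unit clause (y31') forces y31 = 0.
Unit clause (y32) forces y32 = 1.
That conflicts with the unit clause (y32').
Backtrack on y11: now try y11 = 0.
Unit clause (y12) forces y12 = 1.
Unit clause (y22') forces y22 = 0.
Unit clause (y21) forces y21 = 1.
Unit clause (y31') forces y31 = 0.
Unit clause (y32) forces y32 = 1.
That conflicts with the unit clause (y32').
Either choice for y11 ends in contradiction.
No assignment satisfies every clause.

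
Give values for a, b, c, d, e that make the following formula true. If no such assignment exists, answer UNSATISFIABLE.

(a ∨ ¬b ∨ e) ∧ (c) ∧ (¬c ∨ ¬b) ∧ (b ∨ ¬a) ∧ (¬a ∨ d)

From the singleton clause (c), c = True.
From the singleton clause (¬b), b = False.
From the singleton clause (¬a), a = False.
No clause remains; d, e are free.

a=False, b=False, c=True, d=False, e=False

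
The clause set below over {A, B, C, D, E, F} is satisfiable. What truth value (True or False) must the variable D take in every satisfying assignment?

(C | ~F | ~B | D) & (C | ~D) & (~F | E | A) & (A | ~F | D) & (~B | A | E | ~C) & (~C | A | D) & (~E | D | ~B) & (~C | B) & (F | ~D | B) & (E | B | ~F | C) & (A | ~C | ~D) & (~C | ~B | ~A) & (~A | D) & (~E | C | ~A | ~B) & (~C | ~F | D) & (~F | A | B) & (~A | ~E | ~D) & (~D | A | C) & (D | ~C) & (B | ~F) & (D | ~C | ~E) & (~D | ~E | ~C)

Suppose D = 1.
The clause (C) is unit, so C = 1.
The clause (B) is unit, so B = 1.
The clause (A) is unit, so A = 1.
Now (~A) is unsatisfied and unit — conflict.
So every satisfying assignment has D = False.

False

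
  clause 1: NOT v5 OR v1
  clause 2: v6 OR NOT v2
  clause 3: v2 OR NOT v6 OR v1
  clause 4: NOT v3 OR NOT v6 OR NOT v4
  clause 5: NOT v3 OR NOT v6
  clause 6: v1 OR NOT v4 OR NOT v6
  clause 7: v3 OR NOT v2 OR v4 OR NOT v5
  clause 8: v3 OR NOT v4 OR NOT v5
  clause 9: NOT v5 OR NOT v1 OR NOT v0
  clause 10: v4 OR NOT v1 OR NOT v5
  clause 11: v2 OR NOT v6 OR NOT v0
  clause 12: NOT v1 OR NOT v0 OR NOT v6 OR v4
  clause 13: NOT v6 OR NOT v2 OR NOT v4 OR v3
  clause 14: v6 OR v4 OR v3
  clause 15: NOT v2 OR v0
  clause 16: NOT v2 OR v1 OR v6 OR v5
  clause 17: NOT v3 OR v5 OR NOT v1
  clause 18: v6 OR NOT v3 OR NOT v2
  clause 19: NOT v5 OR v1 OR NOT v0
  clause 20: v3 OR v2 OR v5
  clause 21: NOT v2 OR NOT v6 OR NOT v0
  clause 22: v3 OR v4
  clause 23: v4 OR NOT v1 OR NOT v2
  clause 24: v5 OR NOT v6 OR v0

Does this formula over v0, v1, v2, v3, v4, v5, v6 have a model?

Case v5 = false:
Case v6 = false:
Unit clause (NOT v2) forces v2 = false.
Unit clause (v3) forces v3 = true.
Unit clause (NOT v1) forces v1 = false.
All clauses hold; v0, v4 can take either value.
A satisfying assignment: v0: false; v1: false; v2: false; v3: true; v4: false; v5: false; v6: false.

Yes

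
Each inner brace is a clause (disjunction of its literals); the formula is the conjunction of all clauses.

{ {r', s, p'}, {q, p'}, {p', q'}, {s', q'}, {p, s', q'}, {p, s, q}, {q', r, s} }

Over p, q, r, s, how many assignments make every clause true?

There are 2^4 = 16 truth assignments over (p, q, r, s).
Check each against the 7 clauses (columns in the order p, q, r, s):
  F F F F  ✗ fails (p + s + q)
  F F F T  ✓ satisfies all
  F F T F  ✗ fails (p + s + q)
  F F T T  ✓ satisfies all
  F T F F  ✗ fails (q' + r + s)
  F T F T  ✗ fails (s' + q')
  F T T F  ✓ satisfies all
  F T T T  ✗ fails (s' + q')
  T F F F  ✗ fails (q + p')
  T F F T  ✗ fails (q + p')
  T F T F  ✗ fails (r' + s + p')
  T F T T  ✗ fails (q + p')
  T T F F  ✗ fails (p' + q')
  T T F T  ✗ fails (p' + q')
  T T T F  ✗ fails (r' + s + p')
  T T T T  ✗ fails (p' + q')
3 of the 16 rows are models.

3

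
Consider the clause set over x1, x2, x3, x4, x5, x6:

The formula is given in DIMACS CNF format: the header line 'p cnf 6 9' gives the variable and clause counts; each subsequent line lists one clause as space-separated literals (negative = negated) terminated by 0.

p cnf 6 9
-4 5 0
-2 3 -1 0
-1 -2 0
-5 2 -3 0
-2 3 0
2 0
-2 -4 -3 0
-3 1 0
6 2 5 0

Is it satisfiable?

Unit clause (x2) forces x2 = True.
Unit clause (¬x1) forces x1 = False.
Unit clause (x3) forces x3 = True.
Now (¬x3) is unsatisfied and unit — conflict.
No assignment satisfies every clause.

No, unsatisfiable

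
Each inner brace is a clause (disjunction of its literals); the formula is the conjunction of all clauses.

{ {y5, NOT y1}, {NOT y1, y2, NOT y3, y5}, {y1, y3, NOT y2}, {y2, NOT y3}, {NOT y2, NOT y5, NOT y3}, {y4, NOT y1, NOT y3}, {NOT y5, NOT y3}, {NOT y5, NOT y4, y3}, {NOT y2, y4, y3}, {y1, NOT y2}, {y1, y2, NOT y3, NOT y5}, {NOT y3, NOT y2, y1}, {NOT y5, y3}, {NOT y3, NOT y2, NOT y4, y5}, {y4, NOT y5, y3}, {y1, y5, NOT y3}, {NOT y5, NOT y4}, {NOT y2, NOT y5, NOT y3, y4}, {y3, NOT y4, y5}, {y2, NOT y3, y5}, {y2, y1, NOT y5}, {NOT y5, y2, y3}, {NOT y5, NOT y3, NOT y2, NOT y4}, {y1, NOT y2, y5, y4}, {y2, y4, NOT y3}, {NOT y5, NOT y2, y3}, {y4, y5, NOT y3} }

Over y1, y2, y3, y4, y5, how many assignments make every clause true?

There are 2^5 = 32 truth assignments over (y1, y2, y3, y4, y5).
Split on y3. With y3 = true, the clauses containing y3 are satisfied and NOT y3 drops from the rest; 0 of the 2^4 = 16 assignments to the other variables satisfy what remains.
With y3 = false, by the same count on the reduced clause set, 1 assignment works.
(One model: y1=F, y2=F, y3=F, y4=F, y5=F.)
Total: 0 + 1 = 1.

1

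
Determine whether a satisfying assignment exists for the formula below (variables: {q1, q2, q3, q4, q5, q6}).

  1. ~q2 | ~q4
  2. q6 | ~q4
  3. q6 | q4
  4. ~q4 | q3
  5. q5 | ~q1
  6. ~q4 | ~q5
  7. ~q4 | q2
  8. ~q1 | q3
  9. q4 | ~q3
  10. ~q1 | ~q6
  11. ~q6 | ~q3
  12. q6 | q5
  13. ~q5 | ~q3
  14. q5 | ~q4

Case q2 = 0:
Unit clause (~q4) forces q4 = 0.
Unit clause (q6) forces q6 = 1.
Unit clause (~q3) forces q3 = 0.
Unit clause (~q1) forces q1 = 0.
Every clause is now satisfied; q5 is unconstrained.
A satisfying assignment: q1=0, q2=0, q3=0, q4=0, q5=0, q6=1.

Yes, satisfiable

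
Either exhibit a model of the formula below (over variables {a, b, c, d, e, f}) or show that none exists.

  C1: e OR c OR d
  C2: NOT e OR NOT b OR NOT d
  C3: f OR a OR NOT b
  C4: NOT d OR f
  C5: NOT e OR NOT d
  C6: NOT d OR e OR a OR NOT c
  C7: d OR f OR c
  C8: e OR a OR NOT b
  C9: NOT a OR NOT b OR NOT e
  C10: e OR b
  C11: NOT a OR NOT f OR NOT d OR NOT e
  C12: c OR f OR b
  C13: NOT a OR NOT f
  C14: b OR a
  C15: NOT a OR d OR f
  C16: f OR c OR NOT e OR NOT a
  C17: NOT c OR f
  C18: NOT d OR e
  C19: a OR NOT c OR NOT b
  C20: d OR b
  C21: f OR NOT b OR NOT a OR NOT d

Branch on d: set d = false.
Unit clause (b) forces b = true.
Branch on e: set e = true.
Unit clause (NOT a) forces a = false.
Unit clause (f) forces f = true.
Unit clause (NOT c) forces c = false.
All clauses are satisfied.

a=false,  b=true,  c=false,  d=false,  e=true,  f=true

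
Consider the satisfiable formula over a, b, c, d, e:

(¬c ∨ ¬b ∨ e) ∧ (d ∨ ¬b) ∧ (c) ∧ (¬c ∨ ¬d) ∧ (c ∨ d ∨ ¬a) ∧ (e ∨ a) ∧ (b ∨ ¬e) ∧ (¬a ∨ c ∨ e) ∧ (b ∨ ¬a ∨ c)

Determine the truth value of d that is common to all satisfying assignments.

Suppose d = True.
Unit clause (c) forces c = True.
That conflicts with the unit clause (¬c).
So every satisfying assignment has d = False.

False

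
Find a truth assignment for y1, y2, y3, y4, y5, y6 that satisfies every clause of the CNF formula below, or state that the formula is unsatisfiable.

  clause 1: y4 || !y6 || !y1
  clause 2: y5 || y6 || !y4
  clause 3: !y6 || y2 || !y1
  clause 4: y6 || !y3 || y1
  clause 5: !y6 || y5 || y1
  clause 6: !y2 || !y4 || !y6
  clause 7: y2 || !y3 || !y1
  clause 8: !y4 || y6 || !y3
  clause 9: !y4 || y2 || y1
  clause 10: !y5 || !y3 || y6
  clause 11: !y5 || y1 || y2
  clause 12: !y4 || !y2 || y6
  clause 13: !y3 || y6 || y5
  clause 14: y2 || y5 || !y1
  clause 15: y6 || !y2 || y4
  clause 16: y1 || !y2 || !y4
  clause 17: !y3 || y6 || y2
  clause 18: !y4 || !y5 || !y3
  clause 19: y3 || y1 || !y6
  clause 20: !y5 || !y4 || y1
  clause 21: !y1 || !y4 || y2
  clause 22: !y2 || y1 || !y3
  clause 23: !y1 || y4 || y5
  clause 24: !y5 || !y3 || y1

Try y4 = false.
Try y6 = false.
Unit clause (!y2) forces y2 = false.
Unit clause (!y3) forces y3 = false.
Try y5 = true.
Unit clause (y1) forces y1 = true.
Every clause now holds.

y1: true,  y2: false,  y3: false,  y4: false,  y5: true,  y6: false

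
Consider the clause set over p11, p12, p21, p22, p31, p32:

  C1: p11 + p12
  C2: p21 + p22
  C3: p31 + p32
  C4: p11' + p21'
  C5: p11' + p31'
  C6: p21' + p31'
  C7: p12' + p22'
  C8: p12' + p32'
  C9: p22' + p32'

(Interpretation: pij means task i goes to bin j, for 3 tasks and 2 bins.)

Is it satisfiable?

No, unsatisfiable

Try p11 = 1.
Unit clause (p21') forces p21 = 0.
Unit clause (p22) forces p22 = 1.
Unit clause (p31') forces p31 = 0.
Unit clause (p32) forces p32 = 1.
Now (p32') is unsatisfied and unit — conflict.
That branch fails; take p11 = 0 instead.
Unit clause (p12) forces p12 = 1.
Unit clause (p22') forces p22 = 0.
Unit clause (p21) forces p21 = 1.
Unit clause (p31') forces p31 = 0.
Unit clause (p32) forces p32 = 1.
Now (p32') is unsatisfied and unit — conflict.
Both values of p11 lead to a conflict.
No assignment satisfies every clause.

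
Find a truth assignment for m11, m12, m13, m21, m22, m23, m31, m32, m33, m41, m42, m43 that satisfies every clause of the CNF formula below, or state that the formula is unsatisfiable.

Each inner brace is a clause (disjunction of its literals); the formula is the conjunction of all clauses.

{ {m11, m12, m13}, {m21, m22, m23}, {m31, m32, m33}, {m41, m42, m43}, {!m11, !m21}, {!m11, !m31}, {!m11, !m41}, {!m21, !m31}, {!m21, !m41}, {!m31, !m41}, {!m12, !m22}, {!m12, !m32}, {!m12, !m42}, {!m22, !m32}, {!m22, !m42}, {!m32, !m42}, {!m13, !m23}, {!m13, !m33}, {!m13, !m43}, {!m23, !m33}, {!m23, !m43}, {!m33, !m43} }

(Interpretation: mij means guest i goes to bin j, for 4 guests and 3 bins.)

UNSATISFIABLE

Branch on m11: set m11 = false.
Branch on m12: set m12 = true.
From the singleton clause (!m22), m22 = false.
From the singleton clause (!m32), m32 = false.
From the singleton clause (!m42), m42 = false.
Branch on m21: set m21 = true.
From the singleton clause (!m31), m31 = false.
From the singleton clause (m33), m33 = true.
From the singleton clause (!m41), m41 = false.
From the singleton clause (m43), m43 = true.
That conflicts with the unit clause (!m43).
Backtrack on m21: now try m21 = false.
From the singleton clause (m23), m23 = true.
From the singleton clause (!m13), m13 = false.
From the singleton clause (!m33), m33 = false.
From the singleton clause (m31), m31 = true.
From the singleton clause (!m41), m41 = false.
From the singleton clause (m43), m43 = true.
That conflicts with the unit clause (!m43).
Neither m21 = true nor m21 = false works.
Backtrack on m12: now try m12 = false.
From the singleton clause (m13), m13 = true.
From the singleton clause (!m23), m23 = false.
From the singleton clause (!m33), m33 = false.
From the singleton clause (!m43), m43 = false.
Branch on m21: set m21 = true.
From the singleton clause (!m31), m31 = false.
From the singleton clause (m32), m32 = true.
From the singleton clause (!m41), m41 = false.
From the singleton clause (m42), m42 = true.
That conflicts with the unit clause (!m42).
Backtrack on m21: now try m21 = false.
From the singleton clause (m22), m22 = true.
From the singleton clause (!m32), m32 = false.
From the singleton clause (m31), m31 = true.
From the singleton clause (!m41), m41 = false.
From the singleton clause (m42), m42 = true.
That conflicts with the unit clause (!m42).
Neither m21 = true nor m21 = false works.
Neither m12 = true nor m12 = false works.
Backtrack on m11: now try m11 = true.
From the singleton clause (!m21), m21 = false.
From the singleton clause (!m31), m31 = false.
From the singleton clause (!m41), m41 = false.
Branch on m22: set m22 = true.
From the singleton clause (!m12), m12 = false.
From the singleton clause (!m32), m32 = false.
From the singleton clause (m33), m33 = true.
From the singleton clause (!m42), m42 = false.
From the singleton clause (m43), m43 = true.
That conflicts with the unit clause (!m43).
Backtrack on m22: now try m22 = false.
From the singleton clause (m23), m23 = true.
From the singleton clause (!m13), m13 = false.
From the singleton clause (!m33), m33 = false.
From the singleton clause (m32), m32 = true.
From the singleton clause (!m12), m12 = false.
From the singleton clause (!m42), m42 = false.
From the singleton clause (m43), m43 = true.
That conflicts with the unit clause (!m43).
Neither m22 = true nor m22 = false works.
Neither m11 = true nor m11 = false works.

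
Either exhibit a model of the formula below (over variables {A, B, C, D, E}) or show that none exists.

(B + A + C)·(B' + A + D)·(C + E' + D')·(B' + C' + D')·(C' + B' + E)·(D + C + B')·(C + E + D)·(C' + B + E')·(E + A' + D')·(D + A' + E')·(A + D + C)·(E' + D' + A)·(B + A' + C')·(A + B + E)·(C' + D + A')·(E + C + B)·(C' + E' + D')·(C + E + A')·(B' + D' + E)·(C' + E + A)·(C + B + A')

Case B = 1:
Case A = 1:
Case C = 0:
From the singleton clause (D), D = 1.
From the singleton clause (E'), E = 0.
Now (E) is unsatisfied and unit — conflict.
Undo C and try C = 1.
From the singleton clause (D'), D = 0.
Now (D) is unsatisfied and unit — conflict.
Either choice for C ends in contradiction.
Undo A and try A = 0.
From the singleton clause (D), D = 1.
From the singleton clause (C'), C = 0.
From the singleton clause (E'), E = 0.
Now (E) is unsatisfied and unit — conflict.
Either choice for A ends in contradiction.
Undo B and try B = 0.
Case A = 1:
From the singleton clause (C'), C = 0.
Now (C) is unsatisfied and unit — conflict.
Undo A and try A = 0.
From the singleton clause (C), C = 1.
From the singleton clause (E'), E = 0.
Now (E) is unsatisfied and unit — conflict.
Either choice for A ends in contradiction.
Either choice for B ends in contradiction.

UNSATISFIABLE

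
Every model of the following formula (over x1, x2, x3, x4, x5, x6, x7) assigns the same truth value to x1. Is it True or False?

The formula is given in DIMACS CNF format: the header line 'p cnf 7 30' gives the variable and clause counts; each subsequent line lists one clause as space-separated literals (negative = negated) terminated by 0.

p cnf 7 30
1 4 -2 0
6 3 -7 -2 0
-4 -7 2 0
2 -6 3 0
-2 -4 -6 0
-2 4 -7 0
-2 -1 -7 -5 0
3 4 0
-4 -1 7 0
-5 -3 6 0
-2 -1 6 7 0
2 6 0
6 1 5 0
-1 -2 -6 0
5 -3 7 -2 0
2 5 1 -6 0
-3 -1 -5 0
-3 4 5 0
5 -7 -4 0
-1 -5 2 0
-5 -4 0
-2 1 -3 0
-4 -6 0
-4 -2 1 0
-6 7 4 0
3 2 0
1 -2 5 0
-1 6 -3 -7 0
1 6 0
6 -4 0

False

Suppose x1 = True.
Try x3 = True.
From the singleton clause (¬x5), x5 = False.
From the singleton clause (x4), x4 = True.
From the singleton clause (x7), x7 = True.
Now (¬x7) is unsatisfied and unit — conflict.
That branch fails; take x3 = False instead.
From the singleton clause (x4), x4 = True.
From the singleton clause (x7), x7 = True.
From the singleton clause (x2), x2 = True.
From the singleton clause (x6), x6 = True.
Now (¬x6) is unsatisfied and unit — conflict.
Neither x3 = True nor x3 = False works.
So every satisfying assignment has x1 = False.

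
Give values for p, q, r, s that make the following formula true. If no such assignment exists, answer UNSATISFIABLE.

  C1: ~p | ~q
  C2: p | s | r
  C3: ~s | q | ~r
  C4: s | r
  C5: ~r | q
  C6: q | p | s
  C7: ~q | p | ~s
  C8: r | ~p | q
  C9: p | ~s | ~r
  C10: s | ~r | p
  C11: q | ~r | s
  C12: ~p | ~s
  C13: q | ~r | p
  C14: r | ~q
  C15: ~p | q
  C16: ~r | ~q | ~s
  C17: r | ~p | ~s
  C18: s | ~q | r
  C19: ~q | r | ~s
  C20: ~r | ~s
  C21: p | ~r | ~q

p=0; q=0; r=0; s=1

Suppose p = 0.
Suppose s = 1.
From the singleton clause (~q), q = 0.
From the singleton clause (~r), r = 0.
All clauses are satisfied.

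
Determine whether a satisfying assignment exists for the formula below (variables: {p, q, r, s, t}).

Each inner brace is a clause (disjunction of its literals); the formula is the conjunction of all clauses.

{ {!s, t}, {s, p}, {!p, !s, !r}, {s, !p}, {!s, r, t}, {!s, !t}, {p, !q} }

Branch on s: set s = false.
From the singleton clause (p), p = true.
That conflicts with the unit clause (!p).
Undo s and try s = true.
From the singleton clause (t), t = true.
That conflicts with the unit clause (!t).
Both values of s lead to a conflict.
No assignment satisfies every clause.

Unsatisfiable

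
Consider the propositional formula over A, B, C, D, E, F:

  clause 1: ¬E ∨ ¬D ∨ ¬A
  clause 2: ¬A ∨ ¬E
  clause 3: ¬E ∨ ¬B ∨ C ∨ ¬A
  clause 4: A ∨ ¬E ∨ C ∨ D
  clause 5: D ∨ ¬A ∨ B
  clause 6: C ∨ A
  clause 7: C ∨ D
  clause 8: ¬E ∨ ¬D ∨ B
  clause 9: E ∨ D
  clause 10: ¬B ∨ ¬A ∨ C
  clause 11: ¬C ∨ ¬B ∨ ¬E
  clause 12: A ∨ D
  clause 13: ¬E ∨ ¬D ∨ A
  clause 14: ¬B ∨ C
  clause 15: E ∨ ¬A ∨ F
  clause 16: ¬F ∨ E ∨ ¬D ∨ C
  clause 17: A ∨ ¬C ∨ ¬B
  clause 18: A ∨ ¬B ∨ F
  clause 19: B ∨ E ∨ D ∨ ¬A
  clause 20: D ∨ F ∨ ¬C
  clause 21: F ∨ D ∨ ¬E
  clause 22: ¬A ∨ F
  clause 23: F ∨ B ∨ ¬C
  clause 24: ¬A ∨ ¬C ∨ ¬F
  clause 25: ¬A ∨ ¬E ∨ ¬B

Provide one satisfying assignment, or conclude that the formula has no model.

A=False,  B=False,  C=True,  D=True,  E=False,  F=True

Suppose A = False.
(C) alone gives C = True.
(D) alone gives D = True.
(¬E) alone gives E = False.
(¬B) alone gives B = False.
(F) alone gives F = True.
All clauses are satisfied.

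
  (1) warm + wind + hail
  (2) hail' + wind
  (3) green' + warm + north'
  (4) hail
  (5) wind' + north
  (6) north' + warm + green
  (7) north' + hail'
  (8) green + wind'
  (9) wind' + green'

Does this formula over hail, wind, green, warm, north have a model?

From the singleton clause (hail), hail = 1.
From the singleton clause (wind), wind = 1.
From the singleton clause (north), north = 1.
That conflicts with the unit clause (north').
No assignment satisfies every clause.

Unsatisfiable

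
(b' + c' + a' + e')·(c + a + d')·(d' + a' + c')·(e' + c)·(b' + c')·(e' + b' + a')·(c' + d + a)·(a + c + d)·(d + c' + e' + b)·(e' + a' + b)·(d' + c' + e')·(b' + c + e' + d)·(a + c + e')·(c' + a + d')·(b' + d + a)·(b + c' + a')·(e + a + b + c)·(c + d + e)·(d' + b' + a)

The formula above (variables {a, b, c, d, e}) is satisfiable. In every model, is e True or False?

False

Suppose e = 1.
Unit clause (c) forces c = 1.
Unit clause (b') forces b = 0.
Unit clause (d) forces d = 1.
That conflicts with the unit clause (d').
So every satisfying assignment has e = False.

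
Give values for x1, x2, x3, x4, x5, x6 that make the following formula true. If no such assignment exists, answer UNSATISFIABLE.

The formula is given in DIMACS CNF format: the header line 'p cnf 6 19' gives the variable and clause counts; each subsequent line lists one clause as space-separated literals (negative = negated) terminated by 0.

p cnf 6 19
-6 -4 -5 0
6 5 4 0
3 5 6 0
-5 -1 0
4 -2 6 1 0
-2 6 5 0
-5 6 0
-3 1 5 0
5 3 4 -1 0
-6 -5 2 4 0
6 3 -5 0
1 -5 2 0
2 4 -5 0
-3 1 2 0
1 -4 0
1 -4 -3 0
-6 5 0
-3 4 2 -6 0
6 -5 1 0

x1: False, x2: True, x3: False, x4: False, x5: True, x6: True

Suppose x5 = True.
The clause (¬x1) is unit, so x1 = False.
The clause (x6) is unit, so x6 = True.
The clause (¬x4) is unit, so x4 = False.
The clause (x2) is unit, so x2 = True.
No clause remains; x3 is free.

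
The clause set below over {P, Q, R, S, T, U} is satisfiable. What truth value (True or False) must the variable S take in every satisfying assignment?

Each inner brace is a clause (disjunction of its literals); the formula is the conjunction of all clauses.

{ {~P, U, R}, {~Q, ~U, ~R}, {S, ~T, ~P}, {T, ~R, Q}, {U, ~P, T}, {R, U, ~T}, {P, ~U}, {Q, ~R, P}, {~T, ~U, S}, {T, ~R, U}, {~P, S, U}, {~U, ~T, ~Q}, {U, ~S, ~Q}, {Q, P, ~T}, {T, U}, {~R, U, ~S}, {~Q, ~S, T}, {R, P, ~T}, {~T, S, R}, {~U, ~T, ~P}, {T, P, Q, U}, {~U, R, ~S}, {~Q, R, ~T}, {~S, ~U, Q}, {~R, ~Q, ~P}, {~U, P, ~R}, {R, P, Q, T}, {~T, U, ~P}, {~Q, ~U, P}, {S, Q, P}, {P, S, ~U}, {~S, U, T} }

Suppose S = 1.
Suppose P = 1.
Suppose U = 1.
From the singleton clause (~T), T = 0.
From the singleton clause (~Q), Q = 0.
Now (Q) is unsatisfied and unit — conflict.
Undo U and try U = 0.
From the singleton clause (R), R = 1.
Now (~R) is unsatisfied and unit — conflict.
Either choice for U ends in contradiction.
Undo P and try P = 0.
From the singleton clause (~U), U = 0.
From the singleton clause (~Q), Q = 0.
From the singleton clause (~R), R = 0.
From the singleton clause (~T), T = 0.
Now (T) is unsatisfied and unit — conflict.
Either choice for P ends in contradiction.
So every satisfying assignment has S = False.

False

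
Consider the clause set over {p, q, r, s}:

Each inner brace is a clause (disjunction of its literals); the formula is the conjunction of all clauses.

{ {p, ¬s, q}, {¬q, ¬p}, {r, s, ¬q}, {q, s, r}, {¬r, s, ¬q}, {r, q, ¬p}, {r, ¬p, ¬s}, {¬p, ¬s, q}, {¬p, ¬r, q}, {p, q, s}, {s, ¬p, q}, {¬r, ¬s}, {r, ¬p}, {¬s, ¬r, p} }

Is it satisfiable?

Branch on q: set q = True.
(¬p) alone gives p = False.
Branch on r: set r = False.
(s) alone gives s = True.
This assignment satisfies each clause.
A satisfying assignment: p: False, q: True, r: False, s: True.

Satisfiable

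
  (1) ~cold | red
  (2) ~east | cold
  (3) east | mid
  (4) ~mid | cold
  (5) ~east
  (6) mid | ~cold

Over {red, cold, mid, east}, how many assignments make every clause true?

1

There are 2^4 = 16 truth assignments over (red, cold, mid, east).
Check each against the 6 clauses (columns in the order red, cold, mid, east):
  F F F F  ✗ fails (east | mid)
  F F F T  ✗ fails (~east | cold)
  F F T F  ✗ fails (~mid | cold)
  F F T T  ✗ fails (~east | cold)
  F T F F  ✗ fails (~cold | red)
  F T F T  ✗ fails (~cold | red)
  F T T F  ✗ fails (~cold | red)
  F T T T  ✗ fails (~cold | red)
  T F F F  ✗ fails (east | mid)
  T F F T  ✗ fails (~east | cold)
  T F T F  ✗ fails (~mid | cold)
  T F T T  ✗ fails (~east | cold)
  T T F F  ✗ fails (east | mid)
  T T F T  ✗ fails (~east)
  T T T F  ✓ satisfies all
  T T T T  ✗ fails (~east)
1 of the 16 rows is a model.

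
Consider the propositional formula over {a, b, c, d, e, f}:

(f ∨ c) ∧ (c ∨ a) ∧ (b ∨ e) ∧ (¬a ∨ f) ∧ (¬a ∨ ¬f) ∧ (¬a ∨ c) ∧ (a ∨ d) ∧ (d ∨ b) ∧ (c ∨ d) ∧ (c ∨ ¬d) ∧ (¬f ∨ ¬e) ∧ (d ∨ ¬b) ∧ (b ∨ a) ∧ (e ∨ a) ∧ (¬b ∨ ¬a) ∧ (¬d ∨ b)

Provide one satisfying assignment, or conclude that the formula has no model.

a=False; b=True; c=True; d=True; e=True; f=False

Case f = False:
From the singleton clause (c), c = True.
From the singleton clause (¬a), a = False.
From the singleton clause (d), d = True.
From the singleton clause (b), b = True.
From the singleton clause (e), e = True.
All clauses are satisfied.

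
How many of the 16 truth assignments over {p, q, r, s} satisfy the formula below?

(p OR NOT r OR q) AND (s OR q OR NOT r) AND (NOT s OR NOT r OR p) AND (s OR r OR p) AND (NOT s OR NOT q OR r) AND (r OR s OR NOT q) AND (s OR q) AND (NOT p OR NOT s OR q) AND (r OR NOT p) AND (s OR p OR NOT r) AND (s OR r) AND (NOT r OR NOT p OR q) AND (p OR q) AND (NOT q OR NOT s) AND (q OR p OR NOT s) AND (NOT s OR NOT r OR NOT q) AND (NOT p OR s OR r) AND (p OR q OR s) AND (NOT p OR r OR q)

There are 2^4 = 16 truth assignments over (p, q, r, s).
Check each against the 19 clauses (columns in the order p, q, r, s):
  F F F F  ✗ fails (s OR r OR p)
  F F F T  ✗ fails (p OR q)
  F F T F  ✗ fails (p OR NOT r OR q)
  F F T T  ✗ fails (p OR NOT r OR q)
  F T F F  ✗ fails (s OR r OR p)
  F T F T  ✗ fails (NOT s OR NOT q OR r)
  F T T F  ✗ fails (s OR p OR NOT r)
  F T T T  ✗ fails (NOT s OR NOT r OR p)
  T F F F  ✗ fails (s OR q)
  T F F T  ✗ fails (NOT p OR NOT s OR q)
  T F T F  ✗ fails (s OR q OR NOT r)
  T F T T  ✗ fails (NOT p OR NOT s OR q)
  T T F F  ✗ fails (r OR s OR NOT q)
  T T F T  ✗ fails (NOT s OR NOT q OR r)
  T T T F  ✓ satisfies all
  T T T T  ✗ fails (NOT q OR NOT s)
1 of the 16 rows is a model.

1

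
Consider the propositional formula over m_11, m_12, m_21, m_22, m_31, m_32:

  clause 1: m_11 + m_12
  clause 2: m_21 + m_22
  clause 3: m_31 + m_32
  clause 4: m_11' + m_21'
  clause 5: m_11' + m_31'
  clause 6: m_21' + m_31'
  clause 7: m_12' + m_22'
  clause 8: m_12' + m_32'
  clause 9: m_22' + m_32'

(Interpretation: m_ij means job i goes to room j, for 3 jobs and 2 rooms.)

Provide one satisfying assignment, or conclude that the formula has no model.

UNSATISFIABLE

Suppose m_11 = 1.
From the singleton clause (m_21'), m_21 = 0.
From the singleton clause (m_22), m_22 = 1.
From the singleton clause (m_31'), m_31 = 0.
From the singleton clause (m_32), m_32 = 1.
That conflicts with the unit clause (m_32').
That branch fails; take m_11 = 0 instead.
From the singleton clause (m_12), m_12 = 1.
From the singleton clause (m_22'), m_22 = 0.
From the singleton clause (m_21), m_21 = 1.
From the singleton clause (m_31'), m_31 = 0.
From the singleton clause (m_32), m_32 = 1.
That conflicts with the unit clause (m_32').
Either choice for m_11 ends in contradiction.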